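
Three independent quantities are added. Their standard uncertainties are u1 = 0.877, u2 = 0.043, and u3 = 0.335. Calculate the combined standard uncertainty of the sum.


For a sum of independent quantities, uc = sqrt(u1^2 + u2^2 + u3^2).
uc = sqrt(0.877^2 + 0.043^2 + 0.335^2)
uc = sqrt(0.769129 + 0.001849 + 0.112225)
uc = 0.9398

0.9398


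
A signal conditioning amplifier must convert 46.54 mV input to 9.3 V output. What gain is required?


Gain = Vout / Vin (converting to same units).
G = 9.3 V / 46.54 mV
G = 9300.0 mV / 46.54 mV
G = 199.83

199.83


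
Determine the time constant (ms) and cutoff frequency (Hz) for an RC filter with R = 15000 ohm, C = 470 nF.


Time constant: tau = R * C.
tau = 15000 * 4.70e-07 = 0.00705 s
tau = 7.05 ms
Cutoff frequency: fc = 1 / (2*pi*R*C).
fc = 1 / (2*pi*0.00705) = 22.58 Hz

tau = 7.05 ms, fc = 22.58 Hz


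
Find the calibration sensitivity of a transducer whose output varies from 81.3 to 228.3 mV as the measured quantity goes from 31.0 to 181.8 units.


Sensitivity = (y2 - y1) / (x2 - x1).
S = (228.3 - 81.3) / (181.8 - 31.0)
S = 147.0 / 150.8
S = 0.9748 mV/unit

0.9748 mV/unit


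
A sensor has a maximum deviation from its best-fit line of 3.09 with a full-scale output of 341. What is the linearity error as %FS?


Linearity error = (max deviation / full scale) * 100%.
Linearity = (3.09 / 341) * 100
Linearity = 0.906 %FS

0.906 %FS


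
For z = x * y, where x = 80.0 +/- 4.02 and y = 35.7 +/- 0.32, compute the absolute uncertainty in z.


For a product z = x*y, the relative uncertainty is:
uz/z = sqrt((ux/x)^2 + (uy/y)^2)
Relative uncertainties: ux/x = 4.02/80.0 = 0.05025
uy/y = 0.32/35.7 = 0.008964
z = 80.0 * 35.7 = 2856.0
uz = 2856.0 * sqrt(0.05025^2 + 0.008964^2) = 145.779

145.779


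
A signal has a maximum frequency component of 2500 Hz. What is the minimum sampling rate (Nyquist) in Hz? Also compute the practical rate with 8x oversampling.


By Nyquist theorem, fs_min = 2 * fmax.
fs_min = 2 * 2500 = 5000 Hz
Practical rate = 8 * fs_min = 8 * 5000 = 40000 Hz

fs_min = 5000 Hz, fs_practical = 40000 Hz


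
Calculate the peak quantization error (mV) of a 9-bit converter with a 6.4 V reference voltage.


The maximum quantization error is +/- LSB/2.
LSB = Vref / 2^n = 6.4 / 512 = 0.0125 V
Max error = LSB / 2 = 0.0125 / 2 = 0.00625 V
Max error = 6.25 mV

6.25 mV


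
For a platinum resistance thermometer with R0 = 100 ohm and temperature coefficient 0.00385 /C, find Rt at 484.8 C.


The RTD equation: Rt = R0 * (1 + alpha * T).
Rt = 100 * (1 + 0.00385 * 484.8)
Rt = 100 * (1 + 1.86648)
Rt = 100 * 2.86648
Rt = 286.648 ohm

286.648 ohm


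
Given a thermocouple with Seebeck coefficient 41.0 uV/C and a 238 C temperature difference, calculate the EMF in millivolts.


The thermocouple output V = sensitivity * dT.
V = 41.0 uV/C * 238 C
V = 9758.0 uV
V = 9.758 mV

9.758 mV


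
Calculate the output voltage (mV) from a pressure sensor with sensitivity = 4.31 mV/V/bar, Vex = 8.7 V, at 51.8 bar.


Output = sensitivity * Vex * P.
Vout = 4.31 * 8.7 * 51.8
Vout = 37.497 * 51.8
Vout = 1942.34 mV

1942.34 mV


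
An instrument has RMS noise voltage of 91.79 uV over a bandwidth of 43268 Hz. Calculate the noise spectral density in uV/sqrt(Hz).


Noise spectral density = Vrms / sqrt(BW).
NSD = 91.79 / sqrt(43268)
NSD = 91.79 / 208.0096
NSD = 0.4413 uV/sqrt(Hz)

0.4413 uV/sqrt(Hz)


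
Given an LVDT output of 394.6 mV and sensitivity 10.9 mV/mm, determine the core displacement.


Displacement = Vout / sensitivity.
d = 394.6 / 10.9
d = 36.202 mm

36.202 mm


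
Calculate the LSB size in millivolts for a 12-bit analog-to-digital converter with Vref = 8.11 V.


The resolution (LSB) of an ADC is Vref / 2^n.
LSB = 8.11 / 2^12
LSB = 8.11 / 4096
LSB = 0.00197998 V = 1.97998047 mV

1.97998047 mV


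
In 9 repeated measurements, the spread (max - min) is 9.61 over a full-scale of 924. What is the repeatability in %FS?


Repeatability = (spread / full scale) * 100%.
R = (9.61 / 924) * 100
R = 1.04 %FS

1.04 %FS


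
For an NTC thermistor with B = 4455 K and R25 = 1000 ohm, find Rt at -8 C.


NTC thermistor equation: Rt = R25 * exp(B * (1/T - 1/T25)).
T in Kelvin: 265.15 K, T25 = 298.15 K
1/T - 1/T25 = 1/265.15 - 1/298.15 = 0.00041743
B * (1/T - 1/T25) = 4455 * 0.00041743 = 1.8597
Rt = 1000 * exp(1.8597) = 6421.6 ohm

6421.6 ohm


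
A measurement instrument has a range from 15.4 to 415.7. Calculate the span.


Span = upper range - lower range.
Span = 415.7 - (15.4)
Span = 400.3

400.3


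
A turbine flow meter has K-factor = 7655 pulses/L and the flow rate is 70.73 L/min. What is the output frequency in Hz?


Frequency = K * Q / 60 (converting L/min to L/s).
f = 7655 * 70.73 / 60
f = 541438.15 / 60
f = 9023.97 Hz

9023.97 Hz


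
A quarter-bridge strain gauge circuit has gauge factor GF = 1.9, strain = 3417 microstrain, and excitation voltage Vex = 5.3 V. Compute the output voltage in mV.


Quarter bridge output: Vout = (GF * epsilon * Vex) / 4.
Vout = (1.9 * 3417e-6 * 5.3) / 4
Vout = 0.03440919 / 4 V
Vout = 0.0086023 V = 8.6023 mV

8.6023 mV


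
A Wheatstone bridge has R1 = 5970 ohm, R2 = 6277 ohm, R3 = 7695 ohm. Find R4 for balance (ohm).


At balance: R1*R4 = R2*R3, so R4 = R2*R3/R1.
R4 = 6277 * 7695 / 5970
R4 = 48301515 / 5970
R4 = 8090.71 ohm

8090.71 ohm


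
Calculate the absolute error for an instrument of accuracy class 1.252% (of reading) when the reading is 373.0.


Absolute error = (accuracy% / 100) * reading.
Error = (1.252 / 100) * 373.0
Error = 0.01252 * 373.0
Error = 4.67

4.67


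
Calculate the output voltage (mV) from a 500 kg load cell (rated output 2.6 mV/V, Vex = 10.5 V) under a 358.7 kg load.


Vout = rated_output * Vex * (load / capacity).
Vout = 2.6 * 10.5 * (358.7 / 500)
Vout = 2.6 * 10.5 * 0.7174
Vout = 19.585 mV

19.585 mV


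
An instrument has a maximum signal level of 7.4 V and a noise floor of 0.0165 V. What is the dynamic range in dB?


Dynamic range = 20 * log10(Vmax / Vnoise).
DR = 20 * log10(7.4 / 0.0165)
DR = 20 * log10(448.48)
DR = 53.03 dB

53.03 dB


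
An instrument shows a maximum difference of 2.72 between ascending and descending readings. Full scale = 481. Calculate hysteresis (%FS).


Hysteresis = (max difference / full scale) * 100%.
H = (2.72 / 481) * 100
H = 0.565 %FS

0.565 %FS


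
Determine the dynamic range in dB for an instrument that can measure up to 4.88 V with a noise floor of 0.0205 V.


Dynamic range = 20 * log10(Vmax / Vnoise).
DR = 20 * log10(4.88 / 0.0205)
DR = 20 * log10(238.05)
DR = 47.53 dB

47.53 dB


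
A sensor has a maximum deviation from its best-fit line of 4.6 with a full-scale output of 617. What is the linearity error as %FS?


Linearity error = (max deviation / full scale) * 100%.
Linearity = (4.6 / 617) * 100
Linearity = 0.746 %FS

0.746 %FS


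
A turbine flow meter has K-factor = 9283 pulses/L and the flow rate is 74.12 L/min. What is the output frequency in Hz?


Frequency = K * Q / 60 (converting L/min to L/s).
f = 9283 * 74.12 / 60
f = 688055.96 / 60
f = 11467.6 Hz

11467.6 Hz


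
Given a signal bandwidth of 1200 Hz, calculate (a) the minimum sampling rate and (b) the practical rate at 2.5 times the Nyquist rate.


By Nyquist theorem, fs_min = 2 * fmax.
fs_min = 2 * 1200 = 2400 Hz
Practical rate = 2.5 * fs_min = 2.5 * 2400 = 6000 Hz

fs_min = 2400 Hz, fs_practical = 6000 Hz


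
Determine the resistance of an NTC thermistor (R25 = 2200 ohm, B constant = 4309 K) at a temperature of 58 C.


NTC thermistor equation: Rt = R25 * exp(B * (1/T - 1/T25)).
T in Kelvin: 331.15 K, T25 = 298.15 K
1/T - 1/T25 = 1/331.15 - 1/298.15 = -0.00033424
B * (1/T - 1/T25) = 4309 * -0.00033424 = -1.4402
Rt = 2200 * exp(-1.4402) = 521.1 ohm

521.1 ohm


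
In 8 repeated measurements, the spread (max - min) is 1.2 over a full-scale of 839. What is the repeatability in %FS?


Repeatability = (spread / full scale) * 100%.
R = (1.2 / 839) * 100
R = 0.143 %FS

0.143 %FS


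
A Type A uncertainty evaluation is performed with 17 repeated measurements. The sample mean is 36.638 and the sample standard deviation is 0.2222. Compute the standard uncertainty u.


The standard uncertainty for Type A evaluation is u = s / sqrt(n).
u = 0.2222 / sqrt(17)
u = 0.2222 / 4.1231
u = 0.0539

0.0539


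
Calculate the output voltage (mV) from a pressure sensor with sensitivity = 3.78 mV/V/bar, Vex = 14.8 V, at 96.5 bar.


Output = sensitivity * Vex * P.
Vout = 3.78 * 14.8 * 96.5
Vout = 55.944 * 96.5
Vout = 5398.6 mV

5398.6 mV


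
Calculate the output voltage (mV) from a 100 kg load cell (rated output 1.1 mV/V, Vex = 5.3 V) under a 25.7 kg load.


Vout = rated_output * Vex * (load / capacity).
Vout = 1.1 * 5.3 * (25.7 / 100)
Vout = 1.1 * 5.3 * 0.257
Vout = 1.498 mV

1.498 mV


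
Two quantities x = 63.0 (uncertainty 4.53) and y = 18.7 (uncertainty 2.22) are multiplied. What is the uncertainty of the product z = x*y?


For a product z = x*y, the relative uncertainty is:
uz/z = sqrt((ux/x)^2 + (uy/y)^2)
Relative uncertainties: ux/x = 4.53/63.0 = 0.071905
uy/y = 2.22/18.7 = 0.118717
z = 63.0 * 18.7 = 1178.1
uz = 1178.1 * sqrt(0.071905^2 + 0.118717^2) = 163.514

163.514


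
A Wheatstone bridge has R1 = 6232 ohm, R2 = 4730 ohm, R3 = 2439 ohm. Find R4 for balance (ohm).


At balance: R1*R4 = R2*R3, so R4 = R2*R3/R1.
R4 = 4730 * 2439 / 6232
R4 = 11536470 / 6232
R4 = 1851.17 ohm

1851.17 ohm


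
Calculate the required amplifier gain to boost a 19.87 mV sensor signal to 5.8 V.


Gain = Vout / Vin (converting to same units).
G = 5.8 V / 19.87 mV
G = 5800.0 mV / 19.87 mV
G = 291.9

291.9


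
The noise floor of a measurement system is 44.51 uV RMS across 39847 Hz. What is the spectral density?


Noise spectral density = Vrms / sqrt(BW).
NSD = 44.51 / sqrt(39847)
NSD = 44.51 / 199.6171
NSD = 0.223 uV/sqrt(Hz)

0.223 uV/sqrt(Hz)


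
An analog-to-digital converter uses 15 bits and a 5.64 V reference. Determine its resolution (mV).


The resolution (LSB) of an ADC is Vref / 2^n.
LSB = 5.64 / 2^15
LSB = 5.64 / 32768
LSB = 0.00017212 V = 0.17211914 mV

0.17211914 mV


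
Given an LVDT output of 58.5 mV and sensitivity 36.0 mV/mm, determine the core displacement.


Displacement = Vout / sensitivity.
d = 58.5 / 36.0
d = 1.625 mm

1.625 mm


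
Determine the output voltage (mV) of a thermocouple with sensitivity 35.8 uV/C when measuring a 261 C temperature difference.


The thermocouple output V = sensitivity * dT.
V = 35.8 uV/C * 261 C
V = 9343.8 uV
V = 9.344 mV

9.344 mV


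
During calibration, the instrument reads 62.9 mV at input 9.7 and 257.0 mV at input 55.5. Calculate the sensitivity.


Sensitivity = (y2 - y1) / (x2 - x1).
S = (257.0 - 62.9) / (55.5 - 9.7)
S = 194.1 / 45.8
S = 4.238 mV/unit

4.238 mV/unit


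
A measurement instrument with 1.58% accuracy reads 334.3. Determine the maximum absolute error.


Absolute error = (accuracy% / 100) * reading.
Error = (1.58 / 100) * 334.3
Error = 0.0158 * 334.3
Error = 5.2819

5.2819


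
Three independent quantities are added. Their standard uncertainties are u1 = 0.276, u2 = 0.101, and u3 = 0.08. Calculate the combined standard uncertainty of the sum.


For a sum of independent quantities, uc = sqrt(u1^2 + u2^2 + u3^2).
uc = sqrt(0.276^2 + 0.101^2 + 0.08^2)
uc = sqrt(0.076176 + 0.010201 + 0.0064)
uc = 0.3046

0.3046


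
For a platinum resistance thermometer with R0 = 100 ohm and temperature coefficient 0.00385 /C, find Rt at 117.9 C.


The RTD equation: Rt = R0 * (1 + alpha * T).
Rt = 100 * (1 + 0.00385 * 117.9)
Rt = 100 * (1 + 0.453915)
Rt = 100 * 1.453915
Rt = 145.392 ohm

145.392 ohm


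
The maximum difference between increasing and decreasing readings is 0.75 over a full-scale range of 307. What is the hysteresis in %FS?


Hysteresis = (max difference / full scale) * 100%.
H = (0.75 / 307) * 100
H = 0.244 %FS

0.244 %FS


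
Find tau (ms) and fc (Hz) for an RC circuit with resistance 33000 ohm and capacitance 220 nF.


Time constant: tau = R * C.
tau = 33000 * 2.20e-07 = 0.00726 s
tau = 7.26 ms
Cutoff frequency: fc = 1 / (2*pi*R*C).
fc = 1 / (2*pi*0.00726) = 21.92 Hz

tau = 7.26 ms, fc = 21.92 Hz


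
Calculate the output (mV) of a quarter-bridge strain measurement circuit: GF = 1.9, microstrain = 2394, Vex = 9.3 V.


Quarter bridge output: Vout = (GF * epsilon * Vex) / 4.
Vout = (1.9 * 2394e-6 * 9.3) / 4
Vout = 0.04230198 / 4 V
Vout = 0.01057549 V = 10.5755 mV

10.5755 mV


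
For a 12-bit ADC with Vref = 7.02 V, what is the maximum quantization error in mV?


The maximum quantization error is +/- LSB/2.
LSB = Vref / 2^n = 7.02 / 4096 = 0.00171387 V
Max error = LSB / 2 = 0.00171387 / 2 = 0.00085693 V
Max error = 0.8569 mV

0.8569 mV


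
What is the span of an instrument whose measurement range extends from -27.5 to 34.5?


Span = upper range - lower range.
Span = 34.5 - (-27.5)
Span = 62.0

62.0


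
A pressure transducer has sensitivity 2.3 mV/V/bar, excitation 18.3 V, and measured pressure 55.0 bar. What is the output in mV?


Output = sensitivity * Vex * P.
Vout = 2.3 * 18.3 * 55.0
Vout = 42.09 * 55.0
Vout = 2314.95 mV

2314.95 mV


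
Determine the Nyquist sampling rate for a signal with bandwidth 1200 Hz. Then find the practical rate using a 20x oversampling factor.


By Nyquist theorem, fs_min = 2 * fmax.
fs_min = 2 * 1200 = 2400 Hz
Practical rate = 20 * fs_min = 20 * 2400 = 48000 Hz

fs_min = 2400 Hz, fs_practical = 48000 Hz


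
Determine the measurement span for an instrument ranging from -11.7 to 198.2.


Span = upper range - lower range.
Span = 198.2 - (-11.7)
Span = 209.9

209.9


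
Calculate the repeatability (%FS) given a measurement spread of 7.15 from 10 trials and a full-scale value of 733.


Repeatability = (spread / full scale) * 100%.
R = (7.15 / 733) * 100
R = 0.975 %FS

0.975 %FS


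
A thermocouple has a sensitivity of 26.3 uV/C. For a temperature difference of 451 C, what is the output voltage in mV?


The thermocouple output V = sensitivity * dT.
V = 26.3 uV/C * 451 C
V = 11861.3 uV
V = 11.861 mV

11.861 mV


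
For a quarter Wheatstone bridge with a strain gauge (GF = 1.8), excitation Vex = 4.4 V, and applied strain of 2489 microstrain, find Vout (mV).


Quarter bridge output: Vout = (GF * epsilon * Vex) / 4.
Vout = (1.8 * 2489e-6 * 4.4) / 4
Vout = 0.01971288 / 4 V
Vout = 0.00492822 V = 4.9282 mV

4.9282 mV


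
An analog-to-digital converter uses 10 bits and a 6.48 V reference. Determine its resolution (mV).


The resolution (LSB) of an ADC is Vref / 2^n.
LSB = 6.48 / 2^10
LSB = 6.48 / 1024
LSB = 0.00632813 V = 6.328125 mV

6.328125 mV


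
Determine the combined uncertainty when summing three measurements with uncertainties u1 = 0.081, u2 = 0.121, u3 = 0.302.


For a sum of independent quantities, uc = sqrt(u1^2 + u2^2 + u3^2).
uc = sqrt(0.081^2 + 0.121^2 + 0.302^2)
uc = sqrt(0.006561 + 0.014641 + 0.091204)
uc = 0.3353

0.3353


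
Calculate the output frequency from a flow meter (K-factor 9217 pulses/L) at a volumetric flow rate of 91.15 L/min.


Frequency = K * Q / 60 (converting L/min to L/s).
f = 9217 * 91.15 / 60
f = 840129.55 / 60
f = 14002.16 Hz

14002.16 Hz


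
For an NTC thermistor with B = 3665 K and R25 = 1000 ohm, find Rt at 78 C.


NTC thermistor equation: Rt = R25 * exp(B * (1/T - 1/T25)).
T in Kelvin: 351.15 K, T25 = 298.15 K
1/T - 1/T25 = 1/351.15 - 1/298.15 = -0.00050623
B * (1/T - 1/T25) = 3665 * -0.00050623 = -1.8553
Rt = 1000 * exp(-1.8553) = 156.4 ohm

156.4 ohm


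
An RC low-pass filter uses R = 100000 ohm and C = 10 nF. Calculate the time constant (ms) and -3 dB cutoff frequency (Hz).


Time constant: tau = R * C.
tau = 100000 * 1.00e-08 = 0.001 s
tau = 1.0 ms
Cutoff frequency: fc = 1 / (2*pi*R*C).
fc = 1 / (2*pi*0.001) = 159.15 Hz

tau = 1.0 ms, fc = 159.15 Hz


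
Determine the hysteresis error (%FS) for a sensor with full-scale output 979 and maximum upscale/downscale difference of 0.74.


Hysteresis = (max difference / full scale) * 100%.
H = (0.74 / 979) * 100
H = 0.076 %FS

0.076 %FS


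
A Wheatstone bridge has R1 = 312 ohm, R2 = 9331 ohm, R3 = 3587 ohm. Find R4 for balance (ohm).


At balance: R1*R4 = R2*R3, so R4 = R2*R3/R1.
R4 = 9331 * 3587 / 312
R4 = 33470297 / 312
R4 = 107276.59 ohm

107276.59 ohm


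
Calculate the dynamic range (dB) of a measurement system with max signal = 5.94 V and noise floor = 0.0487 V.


Dynamic range = 20 * log10(Vmax / Vnoise).
DR = 20 * log10(5.94 / 0.0487)
DR = 20 * log10(121.97)
DR = 41.73 dB

41.73 dB


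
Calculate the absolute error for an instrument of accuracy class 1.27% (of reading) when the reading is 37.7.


Absolute error = (accuracy% / 100) * reading.
Error = (1.27 / 100) * 37.7
Error = 0.0127 * 37.7
Error = 0.4788

0.4788


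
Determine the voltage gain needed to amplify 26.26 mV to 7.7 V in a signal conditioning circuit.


Gain = Vout / Vin (converting to same units).
G = 7.7 V / 26.26 mV
G = 7700.0 mV / 26.26 mV
G = 293.22

293.22


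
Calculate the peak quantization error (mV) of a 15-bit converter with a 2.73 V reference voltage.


The maximum quantization error is +/- LSB/2.
LSB = Vref / 2^n = 2.73 / 32768 = 8.331e-05 V
Max error = LSB / 2 = 8.331e-05 / 2 = 4.166e-05 V
Max error = 0.0417 mV

0.0417 mV


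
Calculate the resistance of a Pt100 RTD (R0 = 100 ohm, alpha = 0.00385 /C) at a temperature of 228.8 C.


The RTD equation: Rt = R0 * (1 + alpha * T).
Rt = 100 * (1 + 0.00385 * 228.8)
Rt = 100 * (1 + 0.88088)
Rt = 100 * 1.88088
Rt = 188.088 ohm

188.088 ohm


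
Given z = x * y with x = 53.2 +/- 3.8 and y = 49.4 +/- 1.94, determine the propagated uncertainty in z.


For a product z = x*y, the relative uncertainty is:
uz/z = sqrt((ux/x)^2 + (uy/y)^2)
Relative uncertainties: ux/x = 3.8/53.2 = 0.071429
uy/y = 1.94/49.4 = 0.039271
z = 53.2 * 49.4 = 2628.1
uz = 2628.1 * sqrt(0.071429^2 + 0.039271^2) = 214.221

214.221


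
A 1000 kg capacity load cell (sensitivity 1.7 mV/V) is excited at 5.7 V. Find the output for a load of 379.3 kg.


Vout = rated_output * Vex * (load / capacity).
Vout = 1.7 * 5.7 * (379.3 / 1000)
Vout = 1.7 * 5.7 * 0.3793
Vout = 3.675 mV

3.675 mV


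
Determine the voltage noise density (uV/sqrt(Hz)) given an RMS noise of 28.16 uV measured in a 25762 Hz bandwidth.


Noise spectral density = Vrms / sqrt(BW).
NSD = 28.16 / sqrt(25762)
NSD = 28.16 / 160.5055
NSD = 0.1754 uV/sqrt(Hz)

0.1754 uV/sqrt(Hz)


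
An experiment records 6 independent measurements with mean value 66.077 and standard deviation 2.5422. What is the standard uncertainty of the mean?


The standard uncertainty for Type A evaluation is u = s / sqrt(n).
u = 2.5422 / sqrt(6)
u = 2.5422 / 2.4495
u = 1.0378

1.0378


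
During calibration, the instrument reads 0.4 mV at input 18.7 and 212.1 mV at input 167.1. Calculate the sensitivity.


Sensitivity = (y2 - y1) / (x2 - x1).
S = (212.1 - 0.4) / (167.1 - 18.7)
S = 211.7 / 148.4
S = 1.4265 mV/unit

1.4265 mV/unit


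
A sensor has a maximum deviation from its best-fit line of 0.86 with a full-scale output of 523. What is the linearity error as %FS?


Linearity error = (max deviation / full scale) * 100%.
Linearity = (0.86 / 523) * 100
Linearity = 0.164 %FS

0.164 %FS


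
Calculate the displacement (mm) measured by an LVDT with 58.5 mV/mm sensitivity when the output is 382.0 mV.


Displacement = Vout / sensitivity.
d = 382.0 / 58.5
d = 6.53 mm

6.53 mm


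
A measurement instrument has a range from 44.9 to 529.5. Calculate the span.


Span = upper range - lower range.
Span = 529.5 - (44.9)
Span = 484.6

484.6


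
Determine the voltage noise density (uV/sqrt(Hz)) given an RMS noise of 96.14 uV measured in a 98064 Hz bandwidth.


Noise spectral density = Vrms / sqrt(BW).
NSD = 96.14 / sqrt(98064)
NSD = 96.14 / 313.1517
NSD = 0.307 uV/sqrt(Hz)

0.307 uV/sqrt(Hz)


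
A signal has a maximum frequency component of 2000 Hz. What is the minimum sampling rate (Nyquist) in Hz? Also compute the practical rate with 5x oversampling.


By Nyquist theorem, fs_min = 2 * fmax.
fs_min = 2 * 2000 = 4000 Hz
Practical rate = 5 * fs_min = 5 * 4000 = 20000 Hz

fs_min = 4000 Hz, fs_practical = 20000 Hz


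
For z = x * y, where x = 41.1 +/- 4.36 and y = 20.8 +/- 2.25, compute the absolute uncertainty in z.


For a product z = x*y, the relative uncertainty is:
uz/z = sqrt((ux/x)^2 + (uy/y)^2)
Relative uncertainties: ux/x = 4.36/41.1 = 0.106083
uy/y = 2.25/20.8 = 0.108173
z = 41.1 * 20.8 = 854.9
uz = 854.9 * sqrt(0.106083^2 + 0.108173^2) = 129.522

129.522


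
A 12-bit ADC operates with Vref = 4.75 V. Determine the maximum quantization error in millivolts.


The maximum quantization error is +/- LSB/2.
LSB = Vref / 2^n = 4.75 / 4096 = 0.00115967 V
Max error = LSB / 2 = 0.00115967 / 2 = 0.00057983 V
Max error = 0.5798 mV

0.5798 mV


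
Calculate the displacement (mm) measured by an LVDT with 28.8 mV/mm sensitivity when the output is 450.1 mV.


Displacement = Vout / sensitivity.
d = 450.1 / 28.8
d = 15.628 mm

15.628 mm


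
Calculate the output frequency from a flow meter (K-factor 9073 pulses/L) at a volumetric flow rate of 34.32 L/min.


Frequency = K * Q / 60 (converting L/min to L/s).
f = 9073 * 34.32 / 60
f = 311385.36 / 60
f = 5189.76 Hz

5189.76 Hz


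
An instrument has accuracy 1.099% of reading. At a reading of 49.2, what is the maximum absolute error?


Absolute error = (accuracy% / 100) * reading.
Error = (1.099 / 100) * 49.2
Error = 0.01099 * 49.2
Error = 0.5407

0.5407


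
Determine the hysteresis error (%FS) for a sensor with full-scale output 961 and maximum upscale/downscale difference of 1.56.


Hysteresis = (max difference / full scale) * 100%.
H = (1.56 / 961) * 100
H = 0.162 %FS

0.162 %FS


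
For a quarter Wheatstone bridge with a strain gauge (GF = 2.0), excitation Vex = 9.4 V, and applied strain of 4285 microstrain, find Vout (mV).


Quarter bridge output: Vout = (GF * epsilon * Vex) / 4.
Vout = (2.0 * 4285e-6 * 9.4) / 4
Vout = 0.080558 / 4 V
Vout = 0.0201395 V = 20.1395 mV

20.1395 mV


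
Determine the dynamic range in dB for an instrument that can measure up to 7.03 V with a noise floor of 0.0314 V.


Dynamic range = 20 * log10(Vmax / Vnoise).
DR = 20 * log10(7.03 / 0.0314)
DR = 20 * log10(223.89)
DR = 47.0 dB

47.0 dB


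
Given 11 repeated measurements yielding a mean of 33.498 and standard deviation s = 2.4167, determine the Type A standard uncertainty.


The standard uncertainty for Type A evaluation is u = s / sqrt(n).
u = 2.4167 / sqrt(11)
u = 2.4167 / 3.3166
u = 0.7287

0.7287


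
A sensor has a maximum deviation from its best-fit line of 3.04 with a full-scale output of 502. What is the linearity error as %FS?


Linearity error = (max deviation / full scale) * 100%.
Linearity = (3.04 / 502) * 100
Linearity = 0.606 %FS

0.606 %FS


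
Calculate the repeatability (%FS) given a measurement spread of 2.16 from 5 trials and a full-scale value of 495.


Repeatability = (spread / full scale) * 100%.
R = (2.16 / 495) * 100
R = 0.436 %FS

0.436 %FS


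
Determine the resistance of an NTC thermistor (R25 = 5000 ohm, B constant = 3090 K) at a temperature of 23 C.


NTC thermistor equation: Rt = R25 * exp(B * (1/T - 1/T25)).
T in Kelvin: 296.15 K, T25 = 298.15 K
1/T - 1/T25 = 1/296.15 - 1/298.15 = 2.265e-05
B * (1/T - 1/T25) = 3090 * 2.265e-05 = 0.07
Rt = 5000 * exp(0.07) = 5362.5 ohm

5362.5 ohm


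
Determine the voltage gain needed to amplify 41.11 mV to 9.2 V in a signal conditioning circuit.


Gain = Vout / Vin (converting to same units).
G = 9.2 V / 41.11 mV
G = 9200.0 mV / 41.11 mV
G = 223.79

223.79


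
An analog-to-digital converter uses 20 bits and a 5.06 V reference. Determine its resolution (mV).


The resolution (LSB) of an ADC is Vref / 2^n.
LSB = 5.06 / 2^20
LSB = 5.06 / 1048576
LSB = 4.83e-06 V = 0.00482559 mV

0.00482559 mV


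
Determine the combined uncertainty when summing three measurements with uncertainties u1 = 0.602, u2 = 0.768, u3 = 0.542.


For a sum of independent quantities, uc = sqrt(u1^2 + u2^2 + u3^2).
uc = sqrt(0.602^2 + 0.768^2 + 0.542^2)
uc = sqrt(0.362404 + 0.589824 + 0.293764)
uc = 1.1162

1.1162


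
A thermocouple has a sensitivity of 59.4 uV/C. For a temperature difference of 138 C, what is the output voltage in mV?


The thermocouple output V = sensitivity * dT.
V = 59.4 uV/C * 138 C
V = 8197.2 uV
V = 8.197 mV

8.197 mV


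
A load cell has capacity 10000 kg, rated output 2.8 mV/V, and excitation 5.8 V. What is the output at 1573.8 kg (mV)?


Vout = rated_output * Vex * (load / capacity).
Vout = 2.8 * 5.8 * (1573.8 / 10000)
Vout = 2.8 * 5.8 * 0.15738
Vout = 2.556 mV

2.556 mV


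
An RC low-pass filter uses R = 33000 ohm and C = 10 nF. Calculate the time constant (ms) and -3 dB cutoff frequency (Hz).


Time constant: tau = R * C.
tau = 33000 * 1.00e-08 = 0.00033 s
tau = 0.33 ms
Cutoff frequency: fc = 1 / (2*pi*R*C).
fc = 1 / (2*pi*0.00033) = 482.29 Hz

tau = 0.33 ms, fc = 482.29 Hz


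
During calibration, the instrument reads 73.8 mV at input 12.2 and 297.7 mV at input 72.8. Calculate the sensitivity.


Sensitivity = (y2 - y1) / (x2 - x1).
S = (297.7 - 73.8) / (72.8 - 12.2)
S = 223.9 / 60.6
S = 3.6947 mV/unit

3.6947 mV/unit


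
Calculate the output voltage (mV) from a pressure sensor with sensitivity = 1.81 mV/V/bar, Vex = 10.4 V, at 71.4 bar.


Output = sensitivity * Vex * P.
Vout = 1.81 * 10.4 * 71.4
Vout = 18.824 * 71.4
Vout = 1344.03 mV

1344.03 mV


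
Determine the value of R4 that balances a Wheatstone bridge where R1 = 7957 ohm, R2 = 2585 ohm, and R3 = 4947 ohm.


At balance: R1*R4 = R2*R3, so R4 = R2*R3/R1.
R4 = 2585 * 4947 / 7957
R4 = 12787995 / 7957
R4 = 1607.14 ohm

1607.14 ohm


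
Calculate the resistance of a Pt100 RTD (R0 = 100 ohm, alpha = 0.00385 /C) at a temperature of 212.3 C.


The RTD equation: Rt = R0 * (1 + alpha * T).
Rt = 100 * (1 + 0.00385 * 212.3)
Rt = 100 * (1 + 0.817355)
Rt = 100 * 1.817355
Rt = 181.736 ohm

181.736 ohm


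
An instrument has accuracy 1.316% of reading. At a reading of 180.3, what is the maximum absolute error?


Absolute error = (accuracy% / 100) * reading.
Error = (1.316 / 100) * 180.3
Error = 0.01316 * 180.3
Error = 2.3727

2.3727


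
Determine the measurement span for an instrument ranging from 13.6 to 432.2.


Span = upper range - lower range.
Span = 432.2 - (13.6)
Span = 418.6

418.6


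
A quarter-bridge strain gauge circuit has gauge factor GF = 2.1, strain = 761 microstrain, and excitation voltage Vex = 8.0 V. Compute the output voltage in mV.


Quarter bridge output: Vout = (GF * epsilon * Vex) / 4.
Vout = (2.1 * 761e-6 * 8.0) / 4
Vout = 0.0127848 / 4 V
Vout = 0.0031962 V = 3.1962 mV

3.1962 mV


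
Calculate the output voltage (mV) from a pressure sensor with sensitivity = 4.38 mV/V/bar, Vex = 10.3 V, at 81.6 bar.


Output = sensitivity * Vex * P.
Vout = 4.38 * 10.3 * 81.6
Vout = 45.114 * 81.6
Vout = 3681.3 mV

3681.3 mV


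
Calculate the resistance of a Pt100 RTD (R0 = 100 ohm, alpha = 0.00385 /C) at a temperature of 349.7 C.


The RTD equation: Rt = R0 * (1 + alpha * T).
Rt = 100 * (1 + 0.00385 * 349.7)
Rt = 100 * (1 + 1.346345)
Rt = 100 * 2.346345
Rt = 234.635 ohm

234.635 ohm


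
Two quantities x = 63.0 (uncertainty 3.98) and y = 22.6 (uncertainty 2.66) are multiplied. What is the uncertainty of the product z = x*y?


For a product z = x*y, the relative uncertainty is:
uz/z = sqrt((ux/x)^2 + (uy/y)^2)
Relative uncertainties: ux/x = 3.98/63.0 = 0.063175
uy/y = 2.66/22.6 = 0.117699
z = 63.0 * 22.6 = 1423.8
uz = 1423.8 * sqrt(0.063175^2 + 0.117699^2) = 190.194

190.194


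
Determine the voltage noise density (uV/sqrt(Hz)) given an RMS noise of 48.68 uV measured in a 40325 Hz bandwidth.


Noise spectral density = Vrms / sqrt(BW).
NSD = 48.68 / sqrt(40325)
NSD = 48.68 / 200.8109
NSD = 0.2424 uV/sqrt(Hz)

0.2424 uV/sqrt(Hz)


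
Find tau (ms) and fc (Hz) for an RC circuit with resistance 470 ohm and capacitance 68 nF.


Time constant: tau = R * C.
tau = 470 * 6.80e-08 = 3.196e-05 s
tau = 0.032 ms
Cutoff frequency: fc = 1 / (2*pi*R*C).
fc = 1 / (2*pi*3.196e-05) = 4979.82 Hz

tau = 0.032 ms, fc = 4979.82 Hz


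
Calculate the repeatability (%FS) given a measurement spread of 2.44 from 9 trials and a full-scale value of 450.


Repeatability = (spread / full scale) * 100%.
R = (2.44 / 450) * 100
R = 0.542 %FS

0.542 %FS


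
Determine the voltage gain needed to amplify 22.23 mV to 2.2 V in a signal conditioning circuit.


Gain = Vout / Vin (converting to same units).
G = 2.2 V / 22.23 mV
G = 2200.0 mV / 22.23 mV
G = 98.97

98.97


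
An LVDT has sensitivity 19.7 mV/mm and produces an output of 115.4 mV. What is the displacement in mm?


Displacement = Vout / sensitivity.
d = 115.4 / 19.7
d = 5.858 mm

5.858 mm


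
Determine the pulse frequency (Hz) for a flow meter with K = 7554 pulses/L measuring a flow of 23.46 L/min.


Frequency = K * Q / 60 (converting L/min to L/s).
f = 7554 * 23.46 / 60
f = 177216.84 / 60
f = 2953.61 Hz

2953.61 Hz


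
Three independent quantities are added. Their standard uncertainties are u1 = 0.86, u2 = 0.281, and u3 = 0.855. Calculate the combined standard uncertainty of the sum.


For a sum of independent quantities, uc = sqrt(u1^2 + u2^2 + u3^2).
uc = sqrt(0.86^2 + 0.281^2 + 0.855^2)
uc = sqrt(0.7396 + 0.078961 + 0.731025)
uc = 1.2448

1.2448


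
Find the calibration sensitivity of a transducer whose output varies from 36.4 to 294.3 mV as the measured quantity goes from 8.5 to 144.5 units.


Sensitivity = (y2 - y1) / (x2 - x1).
S = (294.3 - 36.4) / (144.5 - 8.5)
S = 257.9 / 136.0
S = 1.8963 mV/unit

1.8963 mV/unit


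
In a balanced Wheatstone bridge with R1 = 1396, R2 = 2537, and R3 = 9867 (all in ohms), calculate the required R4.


At balance: R1*R4 = R2*R3, so R4 = R2*R3/R1.
R4 = 2537 * 9867 / 1396
R4 = 25032579 / 1396
R4 = 17931.65 ohm

17931.65 ohm


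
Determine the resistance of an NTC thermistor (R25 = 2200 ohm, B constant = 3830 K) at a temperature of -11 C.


NTC thermistor equation: Rt = R25 * exp(B * (1/T - 1/T25)).
T in Kelvin: 262.15 K, T25 = 298.15 K
1/T - 1/T25 = 1/262.15 - 1/298.15 = 0.00046059
B * (1/T - 1/T25) = 3830 * 0.00046059 = 1.7641
Rt = 2200 * exp(1.7641) = 12839.6 ohm

12839.6 ohm


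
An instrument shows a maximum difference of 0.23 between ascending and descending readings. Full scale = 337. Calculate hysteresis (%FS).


Hysteresis = (max difference / full scale) * 100%.
H = (0.23 / 337) * 100
H = 0.068 %FS

0.068 %FS


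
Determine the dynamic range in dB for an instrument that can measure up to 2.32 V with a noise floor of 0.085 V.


Dynamic range = 20 * log10(Vmax / Vnoise).
DR = 20 * log10(2.32 / 0.085)
DR = 20 * log10(27.29)
DR = 28.72 dB

28.72 dB


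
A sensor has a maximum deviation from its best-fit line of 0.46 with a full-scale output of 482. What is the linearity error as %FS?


Linearity error = (max deviation / full scale) * 100%.
Linearity = (0.46 / 482) * 100
Linearity = 0.095 %FS

0.095 %FS


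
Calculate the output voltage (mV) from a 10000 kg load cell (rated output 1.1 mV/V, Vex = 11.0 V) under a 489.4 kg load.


Vout = rated_output * Vex * (load / capacity).
Vout = 1.1 * 11.0 * (489.4 / 10000)
Vout = 1.1 * 11.0 * 0.04894
Vout = 0.592 mV

0.592 mV


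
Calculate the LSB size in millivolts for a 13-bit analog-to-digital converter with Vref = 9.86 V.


The resolution (LSB) of an ADC is Vref / 2^n.
LSB = 9.86 / 2^13
LSB = 9.86 / 8192
LSB = 0.00120361 V = 1.20361328 mV

1.20361328 mV


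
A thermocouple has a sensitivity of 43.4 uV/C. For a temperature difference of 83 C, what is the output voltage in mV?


The thermocouple output V = sensitivity * dT.
V = 43.4 uV/C * 83 C
V = 3602.2 uV
V = 3.602 mV

3.602 mV


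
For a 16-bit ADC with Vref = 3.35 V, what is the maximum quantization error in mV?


The maximum quantization error is +/- LSB/2.
LSB = Vref / 2^n = 3.35 / 65536 = 5.112e-05 V
Max error = LSB / 2 = 5.112e-05 / 2 = 2.556e-05 V
Max error = 0.0256 mV

0.0256 mV


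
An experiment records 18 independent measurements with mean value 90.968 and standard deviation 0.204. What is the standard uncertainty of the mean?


The standard uncertainty for Type A evaluation is u = s / sqrt(n).
u = 0.204 / sqrt(18)
u = 0.204 / 4.2426
u = 0.0481

0.0481


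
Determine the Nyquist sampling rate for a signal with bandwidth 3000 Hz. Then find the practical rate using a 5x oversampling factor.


By Nyquist theorem, fs_min = 2 * fmax.
fs_min = 2 * 3000 = 6000 Hz
Practical rate = 5 * fs_min = 5 * 6000 = 30000 Hz

fs_min = 6000 Hz, fs_practical = 30000 Hz


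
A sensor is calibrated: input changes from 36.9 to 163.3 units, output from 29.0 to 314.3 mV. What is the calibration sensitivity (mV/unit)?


Sensitivity = (y2 - y1) / (x2 - x1).
S = (314.3 - 29.0) / (163.3 - 36.9)
S = 285.3 / 126.4
S = 2.2571 mV/unit

2.2571 mV/unit


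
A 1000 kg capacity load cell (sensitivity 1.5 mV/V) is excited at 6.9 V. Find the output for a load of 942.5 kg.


Vout = rated_output * Vex * (load / capacity).
Vout = 1.5 * 6.9 * (942.5 / 1000)
Vout = 1.5 * 6.9 * 0.9425
Vout = 9.755 mV

9.755 mV


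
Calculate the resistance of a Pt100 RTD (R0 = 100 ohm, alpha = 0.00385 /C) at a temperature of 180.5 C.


The RTD equation: Rt = R0 * (1 + alpha * T).
Rt = 100 * (1 + 0.00385 * 180.5)
Rt = 100 * (1 + 0.694925)
Rt = 100 * 1.694925
Rt = 169.493 ohm

169.493 ohm


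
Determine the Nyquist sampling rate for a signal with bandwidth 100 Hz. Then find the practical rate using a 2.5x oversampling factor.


By Nyquist theorem, fs_min = 2 * fmax.
fs_min = 2 * 100 = 200 Hz
Practical rate = 2.5 * fs_min = 2.5 * 200 = 500 Hz

fs_min = 200 Hz, fs_practical = 500 Hz


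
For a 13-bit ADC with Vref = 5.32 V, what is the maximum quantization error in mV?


The maximum quantization error is +/- LSB/2.
LSB = Vref / 2^n = 5.32 / 8192 = 0.00064941 V
Max error = LSB / 2 = 0.00064941 / 2 = 0.00032471 V
Max error = 0.3247 mV

0.3247 mV


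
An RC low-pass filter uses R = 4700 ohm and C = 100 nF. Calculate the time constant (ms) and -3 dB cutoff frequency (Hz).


Time constant: tau = R * C.
tau = 4700 * 1.00e-07 = 0.00047 s
tau = 0.47 ms
Cutoff frequency: fc = 1 / (2*pi*R*C).
fc = 1 / (2*pi*0.00047) = 338.63 Hz

tau = 0.47 ms, fc = 338.63 Hz


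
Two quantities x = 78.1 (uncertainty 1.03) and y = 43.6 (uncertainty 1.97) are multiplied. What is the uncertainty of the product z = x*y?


For a product z = x*y, the relative uncertainty is:
uz/z = sqrt((ux/x)^2 + (uy/y)^2)
Relative uncertainties: ux/x = 1.03/78.1 = 0.013188
uy/y = 1.97/43.6 = 0.045183
z = 78.1 * 43.6 = 3405.2
uz = 3405.2 * sqrt(0.013188^2 + 0.045183^2) = 160.277

160.277


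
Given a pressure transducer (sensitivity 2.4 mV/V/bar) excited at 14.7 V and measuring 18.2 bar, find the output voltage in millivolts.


Output = sensitivity * Vex * P.
Vout = 2.4 * 14.7 * 18.2
Vout = 35.28 * 18.2
Vout = 642.1 mV

642.1 mV


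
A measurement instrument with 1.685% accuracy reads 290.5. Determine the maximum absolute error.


Absolute error = (accuracy% / 100) * reading.
Error = (1.685 / 100) * 290.5
Error = 0.01685 * 290.5
Error = 4.8949

4.8949


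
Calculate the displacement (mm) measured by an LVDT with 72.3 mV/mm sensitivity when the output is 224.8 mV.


Displacement = Vout / sensitivity.
d = 224.8 / 72.3
d = 3.109 mm

3.109 mm


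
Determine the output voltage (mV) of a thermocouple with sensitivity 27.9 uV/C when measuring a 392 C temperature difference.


The thermocouple output V = sensitivity * dT.
V = 27.9 uV/C * 392 C
V = 10936.8 uV
V = 10.937 mV

10.937 mV


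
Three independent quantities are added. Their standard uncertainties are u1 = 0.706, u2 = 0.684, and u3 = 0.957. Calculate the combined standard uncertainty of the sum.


For a sum of independent quantities, uc = sqrt(u1^2 + u2^2 + u3^2).
uc = sqrt(0.706^2 + 0.684^2 + 0.957^2)
uc = sqrt(0.498436 + 0.467856 + 0.915849)
uc = 1.3719

1.3719


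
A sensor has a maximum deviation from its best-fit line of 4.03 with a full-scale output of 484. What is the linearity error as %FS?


Linearity error = (max deviation / full scale) * 100%.
Linearity = (4.03 / 484) * 100
Linearity = 0.833 %FS

0.833 %FS


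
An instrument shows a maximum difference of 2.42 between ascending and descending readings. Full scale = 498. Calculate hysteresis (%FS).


Hysteresis = (max difference / full scale) * 100%.
H = (2.42 / 498) * 100
H = 0.486 %FS

0.486 %FS


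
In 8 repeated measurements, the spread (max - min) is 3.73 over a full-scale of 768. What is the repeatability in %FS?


Repeatability = (spread / full scale) * 100%.
R = (3.73 / 768) * 100
R = 0.486 %FS

0.486 %FS


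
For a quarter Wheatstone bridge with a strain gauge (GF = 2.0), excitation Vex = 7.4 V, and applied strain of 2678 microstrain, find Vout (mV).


Quarter bridge output: Vout = (GF * epsilon * Vex) / 4.
Vout = (2.0 * 2678e-6 * 7.4) / 4
Vout = 0.0396344 / 4 V
Vout = 0.0099086 V = 9.9086 mV

9.9086 mV


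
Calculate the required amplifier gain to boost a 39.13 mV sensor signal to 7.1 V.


Gain = Vout / Vin (converting to same units).
G = 7.1 V / 39.13 mV
G = 7100.0 mV / 39.13 mV
G = 181.45

181.45


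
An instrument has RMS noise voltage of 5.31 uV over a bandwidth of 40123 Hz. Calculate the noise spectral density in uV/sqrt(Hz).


Noise spectral density = Vrms / sqrt(BW).
NSD = 5.31 / sqrt(40123)
NSD = 5.31 / 200.3073
NSD = 0.0265 uV/sqrt(Hz)

0.0265 uV/sqrt(Hz)


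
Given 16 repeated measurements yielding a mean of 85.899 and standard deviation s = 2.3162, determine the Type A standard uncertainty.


The standard uncertainty for Type A evaluation is u = s / sqrt(n).
u = 2.3162 / sqrt(16)
u = 2.3162 / 4.0
u = 0.579

0.579


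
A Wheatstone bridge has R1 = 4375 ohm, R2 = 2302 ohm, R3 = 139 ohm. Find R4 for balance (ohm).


At balance: R1*R4 = R2*R3, so R4 = R2*R3/R1.
R4 = 2302 * 139 / 4375
R4 = 319978 / 4375
R4 = 73.14 ohm

73.14 ohm


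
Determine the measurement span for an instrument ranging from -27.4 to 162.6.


Span = upper range - lower range.
Span = 162.6 - (-27.4)
Span = 190.0

190.0


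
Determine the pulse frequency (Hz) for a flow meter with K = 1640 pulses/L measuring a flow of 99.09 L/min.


Frequency = K * Q / 60 (converting L/min to L/s).
f = 1640 * 99.09 / 60
f = 162507.6 / 60
f = 2708.46 Hz

2708.46 Hz


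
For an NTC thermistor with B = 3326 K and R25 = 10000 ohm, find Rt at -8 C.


NTC thermistor equation: Rt = R25 * exp(B * (1/T - 1/T25)).
T in Kelvin: 265.15 K, T25 = 298.15 K
1/T - 1/T25 = 1/265.15 - 1/298.15 = 0.00041743
B * (1/T - 1/T25) = 3326 * 0.00041743 = 1.3884
Rt = 10000 * exp(1.3884) = 40083.7 ohm

40083.7 ohm


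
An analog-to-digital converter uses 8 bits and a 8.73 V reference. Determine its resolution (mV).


The resolution (LSB) of an ADC is Vref / 2^n.
LSB = 8.73 / 2^8
LSB = 8.73 / 256
LSB = 0.03410156 V = 34.1015625 mV

34.1015625 mV


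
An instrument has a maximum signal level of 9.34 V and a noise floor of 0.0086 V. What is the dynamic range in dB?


Dynamic range = 20 * log10(Vmax / Vnoise).
DR = 20 * log10(9.34 / 0.0086)
DR = 20 * log10(1086.05)
DR = 60.72 dB

60.72 dB


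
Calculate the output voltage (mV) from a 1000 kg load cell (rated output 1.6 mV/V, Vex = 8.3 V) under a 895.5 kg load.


Vout = rated_output * Vex * (load / capacity).
Vout = 1.6 * 8.3 * (895.5 / 1000)
Vout = 1.6 * 8.3 * 0.8955
Vout = 11.892 mV

11.892 mV


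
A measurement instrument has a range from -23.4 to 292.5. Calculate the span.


Span = upper range - lower range.
Span = 292.5 - (-23.4)
Span = 315.9

315.9
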